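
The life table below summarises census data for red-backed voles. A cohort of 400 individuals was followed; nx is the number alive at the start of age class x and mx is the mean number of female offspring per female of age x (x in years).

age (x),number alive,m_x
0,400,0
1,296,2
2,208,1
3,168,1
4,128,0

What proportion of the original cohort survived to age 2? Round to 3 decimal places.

0.520

l_2 = n_2/n_0 = 208/400 = 0.52 → 0.520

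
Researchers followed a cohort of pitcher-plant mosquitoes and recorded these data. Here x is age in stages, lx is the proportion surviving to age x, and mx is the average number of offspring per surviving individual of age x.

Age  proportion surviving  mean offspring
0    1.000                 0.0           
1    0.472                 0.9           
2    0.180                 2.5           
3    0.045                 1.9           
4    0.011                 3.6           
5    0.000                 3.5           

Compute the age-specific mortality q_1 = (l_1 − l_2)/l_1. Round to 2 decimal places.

q_1 = (l_1 − l_2) / l_1 = (0.472 − 0.18) / 0.472
     = 0.292 / 0.472 = 0.618644… → 0.62

0.62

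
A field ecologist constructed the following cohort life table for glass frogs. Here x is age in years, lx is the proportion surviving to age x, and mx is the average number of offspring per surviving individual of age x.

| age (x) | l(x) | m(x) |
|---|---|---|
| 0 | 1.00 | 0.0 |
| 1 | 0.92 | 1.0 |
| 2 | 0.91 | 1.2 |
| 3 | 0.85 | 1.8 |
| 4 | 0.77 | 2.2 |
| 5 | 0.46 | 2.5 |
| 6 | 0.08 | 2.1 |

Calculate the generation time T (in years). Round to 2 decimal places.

3.24

lx·mx: 0, 0.92, 1.092, 1.53, 1.694, 1.15, 0.168 → R0 = 6.554
x·lx·mx: 0, 0.92, 2.184, 4.59, 6.776, 5.75, 1.008 → Σ = 21.228
T = 21.228 / 6.554 = 3.238938… → 3.24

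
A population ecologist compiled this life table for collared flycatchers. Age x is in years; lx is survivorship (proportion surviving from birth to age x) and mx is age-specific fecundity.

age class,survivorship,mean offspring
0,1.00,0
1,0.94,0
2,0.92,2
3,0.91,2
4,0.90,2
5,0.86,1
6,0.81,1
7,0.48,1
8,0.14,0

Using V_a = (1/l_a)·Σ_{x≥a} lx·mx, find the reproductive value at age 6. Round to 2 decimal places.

lx·mx for x ≥ 6: 0.81, 0.48, 0 → sum = 1.29
V_6 = 1.29 / l_6 = 1.29 / 0.81 = 1.592593… → 1.59

1.59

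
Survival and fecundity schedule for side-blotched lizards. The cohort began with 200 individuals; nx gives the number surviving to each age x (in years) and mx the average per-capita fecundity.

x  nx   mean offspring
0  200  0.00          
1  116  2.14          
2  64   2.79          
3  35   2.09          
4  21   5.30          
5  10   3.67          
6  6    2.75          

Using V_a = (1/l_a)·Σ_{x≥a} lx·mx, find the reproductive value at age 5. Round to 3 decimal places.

5.320

lx = nx/n0 = nx/200: 1, 0.58, 0.32, 0.175, 0.105, 0.05, 0.03
lx·mx for x ≥ 5: 0.1835, 0.0825 → sum = 0.266
V_5 = 0.266 / l_5 = 0.266 / 0.05 = 5.32 → 5.320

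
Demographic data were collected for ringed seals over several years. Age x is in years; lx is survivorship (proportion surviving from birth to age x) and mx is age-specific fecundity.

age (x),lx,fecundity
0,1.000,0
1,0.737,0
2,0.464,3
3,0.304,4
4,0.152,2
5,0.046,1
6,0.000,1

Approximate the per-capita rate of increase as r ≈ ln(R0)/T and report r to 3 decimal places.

0.407

R0 = Σ lx·mx = 0 + 0 + 1.392 + 1.216 + 0.304 + 0.046 + 0 = 2.958
Σ x·lx·mx = 7.878; T = 7.878/2.958 = 2.66329…
r ≈ ln(R0)/T = ln(2.958)/2.66329… = 0.40721… → 0.407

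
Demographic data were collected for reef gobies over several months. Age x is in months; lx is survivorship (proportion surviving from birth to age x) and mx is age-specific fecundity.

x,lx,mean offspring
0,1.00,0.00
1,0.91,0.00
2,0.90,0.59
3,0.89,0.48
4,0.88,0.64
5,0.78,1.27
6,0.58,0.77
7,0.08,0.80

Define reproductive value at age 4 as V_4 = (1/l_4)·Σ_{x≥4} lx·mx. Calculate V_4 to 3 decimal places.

lx·mx for x ≥ 4: 0.5632, 0.9906, 0.4466, 0.064 → sum = 2.0644
V_4 = 2.0644 / l_4 = 2.0644 / 0.88 = 2.345909… → 2.346

2.346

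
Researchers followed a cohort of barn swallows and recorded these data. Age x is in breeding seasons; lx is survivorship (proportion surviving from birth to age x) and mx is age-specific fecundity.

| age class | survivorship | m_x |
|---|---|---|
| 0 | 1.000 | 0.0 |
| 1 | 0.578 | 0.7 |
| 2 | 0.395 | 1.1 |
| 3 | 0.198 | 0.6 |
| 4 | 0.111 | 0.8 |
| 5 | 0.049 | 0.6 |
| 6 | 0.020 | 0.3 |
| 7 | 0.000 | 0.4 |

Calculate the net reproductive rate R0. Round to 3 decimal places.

lx·mx by age: 0, 0.4046, 0.4345, 0.1188, 0.0888, 0.0294, 0.006, 0
R0 = Σ lx·mx = 1.0821 → 1.082

1.082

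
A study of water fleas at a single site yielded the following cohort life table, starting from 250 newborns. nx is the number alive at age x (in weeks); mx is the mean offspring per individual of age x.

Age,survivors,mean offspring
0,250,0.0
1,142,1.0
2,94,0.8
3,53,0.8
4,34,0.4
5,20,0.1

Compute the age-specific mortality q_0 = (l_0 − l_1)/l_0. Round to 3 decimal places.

0.432

lx = nx/n0 = nx/250: 1, 0.568, 0.376, 0.212, 0.136, 0.08
q_0 = (l_0 − l_1) / l_0 = (1 − 0.568) / 1
     = 0.432 / 1 = 0.432 → 0.432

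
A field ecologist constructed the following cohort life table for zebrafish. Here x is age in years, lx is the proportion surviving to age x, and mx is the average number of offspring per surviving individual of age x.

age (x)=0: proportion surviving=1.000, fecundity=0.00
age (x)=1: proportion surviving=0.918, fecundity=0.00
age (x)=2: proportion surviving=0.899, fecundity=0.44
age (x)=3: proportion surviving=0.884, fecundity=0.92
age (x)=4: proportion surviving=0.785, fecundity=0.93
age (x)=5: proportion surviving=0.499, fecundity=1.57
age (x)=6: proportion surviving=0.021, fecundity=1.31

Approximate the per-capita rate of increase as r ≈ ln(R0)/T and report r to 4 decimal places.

R0 = Σ lx·mx = 0 + 0 + 0.39556 + 0.81328 + 0.73005 + 0.78343 + 0.02751 = 2.74983
Σ x·lx·mx = 10.23337; T = 10.23337/2.74983 = 3.72146…
r ≈ ln(R0)/T = ln(2.74983)/3.72146… = 0.271813… → 0.2718

0.2718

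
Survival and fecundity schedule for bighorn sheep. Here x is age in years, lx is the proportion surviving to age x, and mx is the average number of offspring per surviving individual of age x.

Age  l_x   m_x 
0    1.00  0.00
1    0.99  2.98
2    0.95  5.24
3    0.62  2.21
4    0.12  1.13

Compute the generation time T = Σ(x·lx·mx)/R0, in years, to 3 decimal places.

1.861

lx·mx: 0, 2.9502, 4.978, 1.3702, 0.1356 → R0 = 9.434
x·lx·mx: 0, 2.9502, 9.956, 4.1106, 0.5424 → Σ = 17.5592
T = 17.5592 / 9.434 = 1.861268… → 1.861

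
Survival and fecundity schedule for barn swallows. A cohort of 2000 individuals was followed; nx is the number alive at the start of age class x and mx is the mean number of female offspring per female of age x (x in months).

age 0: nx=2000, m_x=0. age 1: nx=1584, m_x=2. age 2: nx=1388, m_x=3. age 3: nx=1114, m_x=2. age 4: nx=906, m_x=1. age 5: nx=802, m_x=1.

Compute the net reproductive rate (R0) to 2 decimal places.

5.63

lx = nx/n0 = nx/2000: 1, 0.792, 0.694, 0.557, 0.453, 0.401
lx·mx by age: 0, 1.584, 2.082, 1.114, 0.453, 0.401
R0 = Σ lx·mx = 5.634 → 5.63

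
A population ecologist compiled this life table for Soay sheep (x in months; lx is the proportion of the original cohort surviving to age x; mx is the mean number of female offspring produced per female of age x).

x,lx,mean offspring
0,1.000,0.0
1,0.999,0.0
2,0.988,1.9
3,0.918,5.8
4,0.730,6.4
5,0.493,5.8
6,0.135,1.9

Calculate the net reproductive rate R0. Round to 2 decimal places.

lx·mx by age: 0, 0, 1.8772, 5.3244, 4.672, 2.8594, 0.2565
R0 = Σ lx·mx = 14.9895 → 14.99

14.99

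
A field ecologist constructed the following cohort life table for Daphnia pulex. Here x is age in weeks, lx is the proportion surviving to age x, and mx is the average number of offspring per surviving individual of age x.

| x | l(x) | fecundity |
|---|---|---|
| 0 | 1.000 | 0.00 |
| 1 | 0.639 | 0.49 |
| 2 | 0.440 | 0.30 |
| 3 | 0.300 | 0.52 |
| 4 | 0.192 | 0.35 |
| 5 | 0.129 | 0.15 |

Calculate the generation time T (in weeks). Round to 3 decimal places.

2.051

lx·mx: 0, 0.31311, 0.132, 0.156, 0.0672, 0.01935 → R0 = 0.68766
x·lx·mx: 0, 0.31311, 0.264, 0.468, 0.2688, 0.09675 → Σ = 1.41066
T = 1.41066 / 0.68766 = 2.051392… → 2.051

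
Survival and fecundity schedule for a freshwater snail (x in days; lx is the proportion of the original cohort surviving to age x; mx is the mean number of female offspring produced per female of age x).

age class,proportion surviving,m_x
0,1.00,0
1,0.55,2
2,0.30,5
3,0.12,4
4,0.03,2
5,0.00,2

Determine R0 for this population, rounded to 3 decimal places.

3.140

lx·mx by age: 0, 1.1, 1.5, 0.48, 0.06, 0
R0 = Σ lx·mx = 3.14 → 3.140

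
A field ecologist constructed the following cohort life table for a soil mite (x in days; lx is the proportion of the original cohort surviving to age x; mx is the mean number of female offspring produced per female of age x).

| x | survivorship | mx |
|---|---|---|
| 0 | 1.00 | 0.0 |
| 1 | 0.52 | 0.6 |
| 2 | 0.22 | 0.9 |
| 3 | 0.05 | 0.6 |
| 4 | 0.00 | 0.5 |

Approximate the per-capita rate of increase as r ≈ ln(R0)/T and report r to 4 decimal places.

R0 = Σ lx·mx = 0 + 0.312 + 0.198 + 0.03 + 0 = 0.54
Σ x·lx·mx = 0.798; T = 0.798/0.54 = 1.47778…
r ≈ ln(R0)/T = ln(0.54)/1.47778… = -0.416968… → -0.4170

-0.4170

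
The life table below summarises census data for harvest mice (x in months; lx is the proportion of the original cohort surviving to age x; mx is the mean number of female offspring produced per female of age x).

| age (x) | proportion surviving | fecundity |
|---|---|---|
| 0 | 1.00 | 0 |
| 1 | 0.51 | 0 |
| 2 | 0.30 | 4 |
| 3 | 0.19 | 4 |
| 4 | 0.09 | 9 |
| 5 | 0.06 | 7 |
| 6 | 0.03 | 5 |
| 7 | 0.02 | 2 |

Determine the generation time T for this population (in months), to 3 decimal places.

3.314

lx·mx: 0, 0, 1.2, 0.76, 0.81, 0.42, 0.15, 0.04 → R0 = 3.38
x·lx·mx: 0, 0, 2.4, 2.28, 3.24, 2.1, 0.9, 0.28 → Σ = 11.2
T = 11.2 / 3.38 = 3.313609… → 3.314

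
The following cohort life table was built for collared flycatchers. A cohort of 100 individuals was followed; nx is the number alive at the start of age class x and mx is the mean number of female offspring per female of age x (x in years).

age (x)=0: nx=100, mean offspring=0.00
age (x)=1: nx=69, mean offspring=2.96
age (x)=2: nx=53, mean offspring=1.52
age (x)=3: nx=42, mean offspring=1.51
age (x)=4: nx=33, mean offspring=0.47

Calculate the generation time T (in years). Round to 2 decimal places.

lx = nx/n0 = nx/100: 1, 0.69, 0.53, 0.42, 0.33
lx·mx: 0, 2.0424, 0.8056, 0.6342, 0.1551 → R0 = 3.6373
x·lx·mx: 0, 2.0424, 1.6112, 1.9026, 0.6204 → Σ = 6.1766
T = 6.1766 / 3.6373 = 1.698128… → 1.70

1.70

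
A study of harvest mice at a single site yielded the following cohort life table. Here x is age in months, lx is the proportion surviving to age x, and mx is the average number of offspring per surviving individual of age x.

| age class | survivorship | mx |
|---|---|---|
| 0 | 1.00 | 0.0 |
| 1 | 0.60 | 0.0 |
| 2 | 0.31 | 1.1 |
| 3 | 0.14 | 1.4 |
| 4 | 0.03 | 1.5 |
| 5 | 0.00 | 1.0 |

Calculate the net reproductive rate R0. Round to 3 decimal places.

0.582

lx·mx by age: 0, 0, 0.341, 0.196, 0.045, 0
R0 = Σ lx·mx = 0.582 → 0.582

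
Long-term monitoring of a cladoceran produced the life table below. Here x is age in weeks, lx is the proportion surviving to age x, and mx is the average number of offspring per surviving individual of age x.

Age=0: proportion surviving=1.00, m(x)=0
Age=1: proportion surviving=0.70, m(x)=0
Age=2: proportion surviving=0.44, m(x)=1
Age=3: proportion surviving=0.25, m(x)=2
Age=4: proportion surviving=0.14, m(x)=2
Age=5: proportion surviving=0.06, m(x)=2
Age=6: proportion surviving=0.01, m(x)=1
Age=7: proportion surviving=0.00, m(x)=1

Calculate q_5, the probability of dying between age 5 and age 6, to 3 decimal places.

q_5 = (l_5 − l_6) / l_5 = (0.06 − 0.01) / 0.06
     = 0.05 / 0.06 = 0.833333… → 0.833

0.833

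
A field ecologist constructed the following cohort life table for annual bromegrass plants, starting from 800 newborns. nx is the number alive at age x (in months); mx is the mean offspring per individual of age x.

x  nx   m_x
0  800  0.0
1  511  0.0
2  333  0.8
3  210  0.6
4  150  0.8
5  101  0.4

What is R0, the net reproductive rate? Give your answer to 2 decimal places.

lx = nx/n0 = nx/800: 1, 0.63875, 0.41625, 0.2625, 0.1875, 0.12625
lx·mx by age: 0, 0, 0.333, 0.1575, 0.15, 0.0505
R0 = Σ lx·mx = 0.691 → 0.69

0.69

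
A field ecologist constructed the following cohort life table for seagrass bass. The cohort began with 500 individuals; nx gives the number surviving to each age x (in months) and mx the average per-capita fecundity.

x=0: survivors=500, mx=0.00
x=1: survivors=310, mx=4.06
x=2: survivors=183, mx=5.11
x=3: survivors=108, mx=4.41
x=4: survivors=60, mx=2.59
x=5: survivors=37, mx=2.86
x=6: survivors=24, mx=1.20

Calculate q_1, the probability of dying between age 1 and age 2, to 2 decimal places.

0.41

lx = nx/n0 = nx/500: 1, 0.62, 0.366, 0.216, 0.12, 0.074, 0.048
q_1 = (l_1 − l_2) / l_1 = (0.62 − 0.366) / 0.62
     = 0.254 / 0.62 = 0.409677… → 0.41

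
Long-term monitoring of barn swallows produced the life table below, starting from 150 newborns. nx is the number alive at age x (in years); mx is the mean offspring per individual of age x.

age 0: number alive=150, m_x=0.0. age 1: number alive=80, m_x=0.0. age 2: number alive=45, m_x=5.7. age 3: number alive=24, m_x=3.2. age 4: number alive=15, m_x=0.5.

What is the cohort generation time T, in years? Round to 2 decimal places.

lx = nx/n0 = nx/150: 1, 0.53333…, 0.3, 0.16, 0.1
lx·mx: 0, 0, 1.71, 0.512, 0.05 → R0 = 2.272…
x·lx·mx: 0, 0, 3.42, 1.536, 0.2 → Σ = 5.156…
T = 5.156… / 2.272… = 2.269366… → 2.27

2.27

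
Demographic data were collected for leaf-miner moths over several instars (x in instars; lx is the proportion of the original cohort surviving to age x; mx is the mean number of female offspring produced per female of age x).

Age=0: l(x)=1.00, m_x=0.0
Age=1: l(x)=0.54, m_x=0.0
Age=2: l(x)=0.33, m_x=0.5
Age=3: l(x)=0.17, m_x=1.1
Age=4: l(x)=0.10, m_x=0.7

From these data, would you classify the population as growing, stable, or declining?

R0 = Σ lx·mx = 0 + 0 + 0.165 + 0.187 + 0.07 = 0.422
R0 < 1, so the population is declining.

declining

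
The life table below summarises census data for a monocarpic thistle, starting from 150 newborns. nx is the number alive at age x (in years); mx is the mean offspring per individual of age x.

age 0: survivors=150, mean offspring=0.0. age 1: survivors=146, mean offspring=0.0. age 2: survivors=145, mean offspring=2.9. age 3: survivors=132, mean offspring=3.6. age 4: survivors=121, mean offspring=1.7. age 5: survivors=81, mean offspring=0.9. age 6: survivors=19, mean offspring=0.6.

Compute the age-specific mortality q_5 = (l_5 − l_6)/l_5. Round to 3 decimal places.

0.765

lx = nx/n0 = nx/150: 1, 0.97333…, 0.96667…, 0.88, 0.80667…, 0.54, 0.12667…
q_5 = (l_5 − l_6) / l_5 = (0.54 − 0.126667…) / 0.54
     = 0.413333… / 0.54 = 0.765432… → 0.765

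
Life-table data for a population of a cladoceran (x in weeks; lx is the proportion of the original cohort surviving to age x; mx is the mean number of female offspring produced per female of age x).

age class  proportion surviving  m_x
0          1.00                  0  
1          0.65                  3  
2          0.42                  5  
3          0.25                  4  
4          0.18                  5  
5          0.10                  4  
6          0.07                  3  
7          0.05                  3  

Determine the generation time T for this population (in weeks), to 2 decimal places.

lx·mx: 0, 1.95, 2.1, 1, 0.9, 0.4, 0.21, 0.15 → R0 = 6.71
x·lx·mx: 0, 1.95, 4.2, 3, 3.6, 2, 1.26, 1.05 → Σ = 17.06
T = 17.06 / 6.71 = 2.542474… → 2.54

2.54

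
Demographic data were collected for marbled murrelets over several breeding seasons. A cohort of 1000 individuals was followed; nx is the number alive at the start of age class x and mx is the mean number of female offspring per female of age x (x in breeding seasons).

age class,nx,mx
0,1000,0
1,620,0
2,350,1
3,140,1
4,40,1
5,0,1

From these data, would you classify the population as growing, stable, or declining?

lx = nx/n0 = nx/1000: 1, 0.62, 0.35, 0.14, 0.04, 0
R0 = Σ lx·mx = 0 + 0 + 0.35 + 0.14 + 0.04 + 0 = 0.53
R0 < 1, so the population is declining.

declining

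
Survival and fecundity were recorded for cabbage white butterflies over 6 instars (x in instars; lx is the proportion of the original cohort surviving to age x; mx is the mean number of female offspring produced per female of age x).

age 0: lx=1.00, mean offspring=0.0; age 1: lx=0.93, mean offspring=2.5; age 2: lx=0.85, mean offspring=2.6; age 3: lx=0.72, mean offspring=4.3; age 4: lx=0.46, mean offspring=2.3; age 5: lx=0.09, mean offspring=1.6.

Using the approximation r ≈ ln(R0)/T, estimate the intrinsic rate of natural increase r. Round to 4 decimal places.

R0 = Σ lx·mx = 0 + 2.325 + 2.21 + 3.096 + 1.058 + 0.144 = 8.833
Σ x·lx·mx = 20.985; T = 20.985/8.833 = 2.37575…
r ≈ ln(R0)/T = ln(8.833)/2.37575… = 0.916971… → 0.9170

0.9170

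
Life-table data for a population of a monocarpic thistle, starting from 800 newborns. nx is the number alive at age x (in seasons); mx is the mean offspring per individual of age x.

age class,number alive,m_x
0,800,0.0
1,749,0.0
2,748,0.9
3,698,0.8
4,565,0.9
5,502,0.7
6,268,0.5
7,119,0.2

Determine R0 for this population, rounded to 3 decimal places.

2.812

lx = nx/n0 = nx/800: 1, 0.93625, 0.935, 0.8725, 0.70625, 0.6275, 0.335, 0.14875
lx·mx by age: 0, 0, 0.8415, 0.698, 0.635625, 0.43925, 0.1675, 0.02975
R0 = Σ lx·mx = 2.811625 → 2.812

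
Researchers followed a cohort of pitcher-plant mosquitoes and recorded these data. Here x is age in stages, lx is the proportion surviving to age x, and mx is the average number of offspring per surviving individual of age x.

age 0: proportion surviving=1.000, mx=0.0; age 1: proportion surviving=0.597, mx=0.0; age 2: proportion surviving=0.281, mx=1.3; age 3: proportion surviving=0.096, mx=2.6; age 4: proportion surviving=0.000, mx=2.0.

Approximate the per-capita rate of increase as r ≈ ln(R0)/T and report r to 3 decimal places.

R0 = Σ lx·mx = 0 + 0 + 0.3653 + 0.2496 + 0 = 0.6149
Σ x·lx·mx = 1.4794; T = 1.4794/0.6149 = 2.40592…
r ≈ ln(R0)/T = ln(0.6149)/2.40592… = -0.20212… → -0.202

-0.202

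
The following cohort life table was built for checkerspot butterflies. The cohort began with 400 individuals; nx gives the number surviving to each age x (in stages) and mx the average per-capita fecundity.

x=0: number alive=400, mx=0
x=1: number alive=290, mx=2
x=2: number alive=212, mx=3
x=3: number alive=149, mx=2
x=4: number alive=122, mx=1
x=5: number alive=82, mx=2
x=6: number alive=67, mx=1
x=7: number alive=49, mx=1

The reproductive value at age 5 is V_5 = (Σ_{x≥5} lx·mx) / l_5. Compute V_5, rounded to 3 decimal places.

3.415

lx = nx/n0 = nx/400: 1, 0.725, 0.53, 0.3725, 0.305, 0.205, 0.1675, 0.1225
lx·mx for x ≥ 5: 0.41, 0.1675, 0.1225 → sum = 0.7
V_5 = 0.7 / l_5 = 0.7 / 0.205 = 3.414634… → 3.415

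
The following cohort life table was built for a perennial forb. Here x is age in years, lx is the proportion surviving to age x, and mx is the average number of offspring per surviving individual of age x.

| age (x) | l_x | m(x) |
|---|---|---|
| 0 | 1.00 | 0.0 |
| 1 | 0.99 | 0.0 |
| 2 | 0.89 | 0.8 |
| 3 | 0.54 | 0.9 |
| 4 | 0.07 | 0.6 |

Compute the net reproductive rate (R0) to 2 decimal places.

1.24

lx·mx by age: 0, 0, 0.712, 0.486, 0.042
R0 = Σ lx·mx = 1.24 → 1.24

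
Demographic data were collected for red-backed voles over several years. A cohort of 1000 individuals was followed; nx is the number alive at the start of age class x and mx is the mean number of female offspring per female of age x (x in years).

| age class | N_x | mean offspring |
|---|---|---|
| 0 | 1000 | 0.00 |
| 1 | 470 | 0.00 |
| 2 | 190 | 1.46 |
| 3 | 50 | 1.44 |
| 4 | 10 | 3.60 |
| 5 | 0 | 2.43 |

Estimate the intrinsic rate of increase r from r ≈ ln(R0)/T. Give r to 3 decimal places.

lx = nx/n0 = nx/1000: 1, 0.47, 0.19, 0.05, 0.01, 0
R0 = Σ lx·mx = 0 + 0 + 0.2774 + 0.072 + 0.036 + 0 = 0.3854
Σ x·lx·mx = 0.9148; T = 0.9148/0.3854 = 2.37364…
r ≈ ln(R0)/T = ln(0.3854)/2.37364… = -0.40169… → -0.402

-0.402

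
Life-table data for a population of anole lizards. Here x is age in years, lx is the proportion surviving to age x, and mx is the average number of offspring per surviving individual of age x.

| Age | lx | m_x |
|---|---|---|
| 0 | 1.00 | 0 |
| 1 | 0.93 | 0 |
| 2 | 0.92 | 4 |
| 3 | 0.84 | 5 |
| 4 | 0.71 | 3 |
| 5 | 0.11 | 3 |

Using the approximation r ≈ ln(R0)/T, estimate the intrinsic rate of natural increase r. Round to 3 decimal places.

0.802

R0 = Σ lx·mx = 0 + 0 + 3.68 + 4.2 + 2.13 + 0.33 = 10.34
Σ x·lx·mx = 30.13; T = 30.13/10.34 = 2.91393…
r ≈ ln(R0)/T = ln(10.34)/2.91393… = 0.80167… → 0.802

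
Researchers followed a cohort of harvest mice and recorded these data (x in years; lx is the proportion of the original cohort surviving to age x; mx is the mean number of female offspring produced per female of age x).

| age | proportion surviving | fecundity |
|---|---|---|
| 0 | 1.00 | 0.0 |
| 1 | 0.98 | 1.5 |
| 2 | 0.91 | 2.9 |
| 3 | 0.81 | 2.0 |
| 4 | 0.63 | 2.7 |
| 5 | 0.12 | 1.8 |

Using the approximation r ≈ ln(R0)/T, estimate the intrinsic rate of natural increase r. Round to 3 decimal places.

R0 = Σ lx·mx = 0 + 1.47 + 2.639 + 1.62 + 1.701 + 0.216 = 7.646
Σ x·lx·mx = 19.492; T = 19.492/7.646 = 2.54931…
r ≈ ln(R0)/T = ln(7.646)/2.54931… = 0.79794… → 0.798

0.798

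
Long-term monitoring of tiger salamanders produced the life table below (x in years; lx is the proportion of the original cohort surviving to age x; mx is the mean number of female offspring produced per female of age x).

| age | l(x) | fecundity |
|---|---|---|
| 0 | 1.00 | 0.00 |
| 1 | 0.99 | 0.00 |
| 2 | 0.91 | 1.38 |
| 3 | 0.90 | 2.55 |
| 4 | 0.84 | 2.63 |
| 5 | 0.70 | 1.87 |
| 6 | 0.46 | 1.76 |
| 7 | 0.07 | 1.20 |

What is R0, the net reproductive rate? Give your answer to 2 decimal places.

7.96

lx·mx by age: 0, 0, 1.2558, 2.295, 2.2092, 1.309, 0.8096, 0.084
R0 = Σ lx·mx = 7.9626 → 7.96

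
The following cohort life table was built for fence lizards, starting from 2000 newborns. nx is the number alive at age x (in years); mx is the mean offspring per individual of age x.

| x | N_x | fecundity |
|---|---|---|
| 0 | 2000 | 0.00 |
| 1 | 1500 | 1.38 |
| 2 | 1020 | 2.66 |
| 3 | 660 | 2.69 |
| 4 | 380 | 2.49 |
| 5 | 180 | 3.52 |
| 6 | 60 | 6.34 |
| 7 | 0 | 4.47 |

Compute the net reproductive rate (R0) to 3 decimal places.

4.259

lx = nx/n0 = nx/2000: 1, 0.75, 0.51, 0.33, 0.19, 0.09, 0.03, 0
lx·mx by age: 0, 1.035, 1.3566, 0.8877, 0.4731, 0.3168, 0.1902, 0
R0 = Σ lx·mx = 4.2594 → 4.259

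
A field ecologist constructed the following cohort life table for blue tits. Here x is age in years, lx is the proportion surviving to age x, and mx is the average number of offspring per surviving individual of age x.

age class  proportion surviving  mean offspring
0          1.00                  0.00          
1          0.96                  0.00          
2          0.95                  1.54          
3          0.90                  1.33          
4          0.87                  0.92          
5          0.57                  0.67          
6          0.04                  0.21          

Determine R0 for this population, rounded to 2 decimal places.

3.85

lx·mx by age: 0, 0, 1.463, 1.197, 0.8004, 0.3819, 0.0084
R0 = Σ lx·mx = 3.8507 → 3.85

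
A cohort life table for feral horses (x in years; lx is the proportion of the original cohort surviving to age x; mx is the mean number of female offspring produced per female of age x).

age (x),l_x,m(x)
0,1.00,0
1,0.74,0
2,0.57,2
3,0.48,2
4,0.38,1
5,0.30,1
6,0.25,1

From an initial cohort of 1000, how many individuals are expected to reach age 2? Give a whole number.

570

Expected survivors = N0 · l_2 = 1000 × 0.57 = 570 → 570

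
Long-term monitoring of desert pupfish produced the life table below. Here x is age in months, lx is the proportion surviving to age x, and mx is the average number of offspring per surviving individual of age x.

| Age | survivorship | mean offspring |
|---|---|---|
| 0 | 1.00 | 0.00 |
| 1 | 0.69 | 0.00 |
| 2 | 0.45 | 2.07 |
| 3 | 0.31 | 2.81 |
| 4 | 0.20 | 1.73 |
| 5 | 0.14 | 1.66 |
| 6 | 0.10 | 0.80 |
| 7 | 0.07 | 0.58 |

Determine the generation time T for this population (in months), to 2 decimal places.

lx·mx: 0, 0, 0.9315, 0.8711, 0.346, 0.2324, 0.08, 0.0406 → R0 = 2.5016
x·lx·mx: 0, 0, 1.863, 2.6133, 1.384, 1.162, 0.48, 0.2842 → Σ = 7.7865
T = 7.7865 / 2.5016 = 3.112608… → 3.11

3.11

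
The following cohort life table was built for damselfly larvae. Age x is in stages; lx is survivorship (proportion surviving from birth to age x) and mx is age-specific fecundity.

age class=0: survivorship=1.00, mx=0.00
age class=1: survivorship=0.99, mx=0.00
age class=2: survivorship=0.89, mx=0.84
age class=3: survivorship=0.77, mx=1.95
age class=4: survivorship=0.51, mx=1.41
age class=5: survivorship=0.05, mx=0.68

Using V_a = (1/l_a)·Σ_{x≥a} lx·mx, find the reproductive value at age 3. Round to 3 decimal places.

2.928

lx·mx for x ≥ 3: 1.5015, 0.7191, 0.034 → sum = 2.2546
V_3 = 2.2546 / l_3 = 2.2546 / 0.77 = 2.928052… → 2.928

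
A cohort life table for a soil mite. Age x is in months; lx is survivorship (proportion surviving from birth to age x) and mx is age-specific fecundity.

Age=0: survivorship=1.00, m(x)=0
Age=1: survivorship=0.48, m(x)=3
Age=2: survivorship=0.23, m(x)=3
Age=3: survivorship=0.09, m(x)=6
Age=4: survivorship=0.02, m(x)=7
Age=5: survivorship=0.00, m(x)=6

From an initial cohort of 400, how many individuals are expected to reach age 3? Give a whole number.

36

Expected survivors = N0 · l_3 = 400 × 0.09 = 36 → 36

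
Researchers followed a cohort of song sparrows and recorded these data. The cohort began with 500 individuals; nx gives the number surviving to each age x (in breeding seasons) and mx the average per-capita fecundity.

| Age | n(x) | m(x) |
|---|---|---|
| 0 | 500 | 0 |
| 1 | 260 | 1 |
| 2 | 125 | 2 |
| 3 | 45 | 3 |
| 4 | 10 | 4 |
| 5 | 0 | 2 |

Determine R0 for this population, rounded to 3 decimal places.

lx = nx/n0 = nx/500: 1, 0.52, 0.25, 0.09, 0.02, 0
lx·mx by age: 0, 0.52, 0.5, 0.27, 0.08, 0
R0 = Σ lx·mx = 1.37 → 1.370

1.370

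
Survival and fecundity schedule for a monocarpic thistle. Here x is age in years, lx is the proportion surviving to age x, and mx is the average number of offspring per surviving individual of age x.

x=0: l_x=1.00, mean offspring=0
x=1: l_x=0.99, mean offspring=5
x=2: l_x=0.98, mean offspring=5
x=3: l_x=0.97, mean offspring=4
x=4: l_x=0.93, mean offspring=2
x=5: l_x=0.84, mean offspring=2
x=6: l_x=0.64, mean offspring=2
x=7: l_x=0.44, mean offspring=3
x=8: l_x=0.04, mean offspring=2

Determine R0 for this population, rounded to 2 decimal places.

19.95

lx·mx by age: 0, 4.95, 4.9, 3.88, 1.86, 1.68, 1.28, 1.32, 0.08
R0 = Σ lx·mx = 19.95 → 19.95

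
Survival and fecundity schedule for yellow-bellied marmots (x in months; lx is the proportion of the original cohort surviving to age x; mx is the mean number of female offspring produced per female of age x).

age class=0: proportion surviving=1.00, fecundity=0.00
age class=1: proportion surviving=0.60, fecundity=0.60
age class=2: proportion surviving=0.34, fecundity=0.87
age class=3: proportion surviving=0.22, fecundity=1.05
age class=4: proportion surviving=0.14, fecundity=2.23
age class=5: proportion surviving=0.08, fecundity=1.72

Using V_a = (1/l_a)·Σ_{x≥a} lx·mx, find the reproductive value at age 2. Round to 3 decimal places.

2.872

lx·mx for x ≥ 2: 0.2958, 0.231, 0.3122, 0.1376 → sum = 0.9766
V_2 = 0.9766 / l_2 = 0.9766 / 0.34 = 2.872353… → 2.872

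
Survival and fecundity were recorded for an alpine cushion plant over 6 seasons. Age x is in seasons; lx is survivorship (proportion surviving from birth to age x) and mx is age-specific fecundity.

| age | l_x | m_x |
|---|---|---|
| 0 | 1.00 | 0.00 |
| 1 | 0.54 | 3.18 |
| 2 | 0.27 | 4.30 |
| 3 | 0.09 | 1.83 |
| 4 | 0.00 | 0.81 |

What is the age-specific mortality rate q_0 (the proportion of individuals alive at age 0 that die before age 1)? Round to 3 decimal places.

q_0 = (l_0 − l_1) / l_0 = (1 − 0.54) / 1
     = 0.46 / 1 = 0.46 → 0.460

0.460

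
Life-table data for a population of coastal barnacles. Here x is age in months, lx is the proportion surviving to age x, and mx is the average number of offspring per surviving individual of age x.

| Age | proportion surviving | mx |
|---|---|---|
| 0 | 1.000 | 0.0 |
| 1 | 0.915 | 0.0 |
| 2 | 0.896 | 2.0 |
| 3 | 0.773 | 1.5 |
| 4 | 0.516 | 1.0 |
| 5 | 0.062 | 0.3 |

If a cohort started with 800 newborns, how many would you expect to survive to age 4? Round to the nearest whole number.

Expected survivors = N0 · l_4 = 800 × 0.516 = 412.8 → 413

413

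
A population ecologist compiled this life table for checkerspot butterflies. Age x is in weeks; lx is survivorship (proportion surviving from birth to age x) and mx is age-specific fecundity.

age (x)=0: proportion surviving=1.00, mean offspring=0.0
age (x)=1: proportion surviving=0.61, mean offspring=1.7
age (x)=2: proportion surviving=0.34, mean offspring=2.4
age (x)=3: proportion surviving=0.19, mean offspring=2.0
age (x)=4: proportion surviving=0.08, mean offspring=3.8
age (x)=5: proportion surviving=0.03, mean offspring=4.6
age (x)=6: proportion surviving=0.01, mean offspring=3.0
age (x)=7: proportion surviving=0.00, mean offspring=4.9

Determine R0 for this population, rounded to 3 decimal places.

2.705

lx·mx by age: 0, 1.037, 0.816, 0.38, 0.304, 0.138, 0.03, 0
R0 = Σ lx·mx = 2.705 → 2.705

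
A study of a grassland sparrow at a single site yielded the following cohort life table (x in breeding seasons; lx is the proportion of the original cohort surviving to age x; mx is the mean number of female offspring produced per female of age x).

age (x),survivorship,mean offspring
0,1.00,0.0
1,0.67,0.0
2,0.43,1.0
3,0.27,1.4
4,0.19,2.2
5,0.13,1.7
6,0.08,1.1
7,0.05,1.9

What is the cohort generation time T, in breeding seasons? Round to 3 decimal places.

lx·mx: 0, 0, 0.43, 0.378, 0.418, 0.221, 0.088, 0.095 → R0 = 1.63
x·lx·mx: 0, 0, 0.86, 1.134, 1.672, 1.105, 0.528, 0.665 → Σ = 5.964
T = 5.964 / 1.63 = 3.658896… → 3.659

3.659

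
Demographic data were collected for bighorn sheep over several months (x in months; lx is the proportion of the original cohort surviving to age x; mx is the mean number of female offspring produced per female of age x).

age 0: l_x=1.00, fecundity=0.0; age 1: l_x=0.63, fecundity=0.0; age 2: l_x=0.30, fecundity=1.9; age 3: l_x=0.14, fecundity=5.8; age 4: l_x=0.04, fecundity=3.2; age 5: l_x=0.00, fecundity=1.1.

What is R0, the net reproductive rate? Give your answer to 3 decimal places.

lx·mx by age: 0, 0, 0.57, 0.812, 0.128, 0
R0 = Σ lx·mx = 1.51 → 1.510

1.510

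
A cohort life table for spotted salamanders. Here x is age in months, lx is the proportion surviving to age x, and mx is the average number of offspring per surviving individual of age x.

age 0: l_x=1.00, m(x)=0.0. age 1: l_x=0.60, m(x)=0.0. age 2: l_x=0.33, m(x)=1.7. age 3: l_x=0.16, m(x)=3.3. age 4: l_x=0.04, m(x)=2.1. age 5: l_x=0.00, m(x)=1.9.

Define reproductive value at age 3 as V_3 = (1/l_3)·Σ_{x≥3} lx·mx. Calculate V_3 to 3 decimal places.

lx·mx for x ≥ 3: 0.528, 0.084, 0 → sum = 0.612
V_3 = 0.612 / l_3 = 0.612 / 0.16 = 3.825 → 3.825

3.825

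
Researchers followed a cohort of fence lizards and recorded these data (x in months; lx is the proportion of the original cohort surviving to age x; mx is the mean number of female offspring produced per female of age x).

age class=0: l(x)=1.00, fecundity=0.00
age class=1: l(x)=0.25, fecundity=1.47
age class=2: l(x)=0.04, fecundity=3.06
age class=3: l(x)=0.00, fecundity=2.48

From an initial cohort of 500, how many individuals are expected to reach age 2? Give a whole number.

Expected survivors = N0 · l_2 = 500 × 0.04 = 20 → 20

20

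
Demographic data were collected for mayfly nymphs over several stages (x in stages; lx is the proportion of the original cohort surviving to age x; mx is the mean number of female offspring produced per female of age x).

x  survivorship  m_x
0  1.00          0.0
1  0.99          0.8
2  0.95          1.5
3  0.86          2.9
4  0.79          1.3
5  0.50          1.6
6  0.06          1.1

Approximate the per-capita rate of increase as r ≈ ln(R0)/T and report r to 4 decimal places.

0.6351

R0 = Σ lx·mx = 0 + 0.792 + 1.425 + 2.494 + 1.027 + 0.8 + 0.066 = 6.604
Σ x·lx·mx = 19.628; T = 19.628/6.604 = 2.97214…
r ≈ ln(R0)/T = ln(6.604)/2.97214… = 0.635124… → 0.6351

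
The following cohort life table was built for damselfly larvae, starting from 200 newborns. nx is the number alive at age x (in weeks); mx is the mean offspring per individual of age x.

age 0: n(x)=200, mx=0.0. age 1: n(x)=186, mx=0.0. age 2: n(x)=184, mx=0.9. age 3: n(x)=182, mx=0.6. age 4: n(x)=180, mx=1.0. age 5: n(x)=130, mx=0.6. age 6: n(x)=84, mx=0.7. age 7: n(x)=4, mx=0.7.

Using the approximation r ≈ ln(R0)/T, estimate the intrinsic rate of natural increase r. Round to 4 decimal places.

0.3024

lx = nx/n0 = nx/200: 1, 0.93, 0.92, 0.91, 0.9, 0.65, 0.42, 0.02
R0 = Σ lx·mx = 0 + 0 + 0.828 + 0.546 + 0.9 + 0.39 + 0.294 + 0.014 = 2.972
Σ x·lx·mx = 10.706; T = 10.706/2.972 = 3.60229…
r ≈ ln(R0)/T = ln(2.972)/3.60229… = 0.302373… → 0.3024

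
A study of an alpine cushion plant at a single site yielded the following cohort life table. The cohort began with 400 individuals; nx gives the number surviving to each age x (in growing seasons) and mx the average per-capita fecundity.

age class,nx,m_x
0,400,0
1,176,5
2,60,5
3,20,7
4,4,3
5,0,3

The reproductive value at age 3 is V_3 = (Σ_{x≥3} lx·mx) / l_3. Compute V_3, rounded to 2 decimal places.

7.60

lx = nx/n0 = nx/400: 1, 0.44, 0.15, 0.05, 0.01, 0
lx·mx for x ≥ 3: 0.35, 0.03, 0 → sum = 0.38
V_3 = 0.38 / l_3 = 0.38 / 0.05 = 7.6 → 7.60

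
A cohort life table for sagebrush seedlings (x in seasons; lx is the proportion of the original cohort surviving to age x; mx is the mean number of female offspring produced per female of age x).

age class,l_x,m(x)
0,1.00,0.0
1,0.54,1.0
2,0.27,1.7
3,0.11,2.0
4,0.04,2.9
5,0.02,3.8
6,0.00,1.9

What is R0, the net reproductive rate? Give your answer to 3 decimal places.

lx·mx by age: 0, 0.54, 0.459, 0.22, 0.116, 0.076, 0
R0 = Σ lx·mx = 1.411 → 1.411

1.411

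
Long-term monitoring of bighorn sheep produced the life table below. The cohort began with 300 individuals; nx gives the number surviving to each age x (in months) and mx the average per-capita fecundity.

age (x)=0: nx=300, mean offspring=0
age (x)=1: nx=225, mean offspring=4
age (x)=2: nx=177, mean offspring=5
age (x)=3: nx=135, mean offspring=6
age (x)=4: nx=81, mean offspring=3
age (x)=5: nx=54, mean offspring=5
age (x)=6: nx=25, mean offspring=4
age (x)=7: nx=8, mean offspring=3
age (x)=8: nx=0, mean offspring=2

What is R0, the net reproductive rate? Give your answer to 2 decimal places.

lx = nx/n0 = nx/300: 1, 0.75, 0.59, 0.45, 0.27, 0.18, 0.08333…, 0.02667…, 0
lx·mx by age: 0, 3, 2.95, 2.7, 0.81, 0.9, 0.333333…, 0.08…, 0
R0 = Σ lx·mx = 10.773333… → 10.77

10.77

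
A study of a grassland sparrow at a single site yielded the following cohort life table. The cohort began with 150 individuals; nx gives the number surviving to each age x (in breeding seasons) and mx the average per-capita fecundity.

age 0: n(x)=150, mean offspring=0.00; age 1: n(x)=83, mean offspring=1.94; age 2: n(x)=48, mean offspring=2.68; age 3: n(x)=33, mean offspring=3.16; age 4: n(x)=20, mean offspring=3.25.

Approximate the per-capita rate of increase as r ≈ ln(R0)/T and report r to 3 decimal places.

lx = nx/n0 = nx/150: 1, 0.55333…, 0.32, 0.22, 0.13333…
R0 = Σ lx·mx = 0 + 1.07347… + 0.8576 + 0.6952 + 0.43333… = 3.0596…
Σ x·lx·mx = 6.6076…; T = 6.6076…/3.0596… = 2.15963…
r ≈ ln(R0)/T = ln(3.0596…)/2.15963… = 0.51781… → 0.518

0.518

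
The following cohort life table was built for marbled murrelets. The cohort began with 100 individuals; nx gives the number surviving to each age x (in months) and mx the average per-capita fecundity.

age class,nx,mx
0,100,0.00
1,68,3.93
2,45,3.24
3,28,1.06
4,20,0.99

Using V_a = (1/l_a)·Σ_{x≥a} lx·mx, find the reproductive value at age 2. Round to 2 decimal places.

4.34

lx = nx/n0 = nx/100: 1, 0.68, 0.45, 0.28, 0.2
lx·mx for x ≥ 2: 1.458, 0.2968, 0.198 → sum = 1.9528
V_2 = 1.9528 / l_2 = 1.9528 / 0.45 = 4.339556… → 4.34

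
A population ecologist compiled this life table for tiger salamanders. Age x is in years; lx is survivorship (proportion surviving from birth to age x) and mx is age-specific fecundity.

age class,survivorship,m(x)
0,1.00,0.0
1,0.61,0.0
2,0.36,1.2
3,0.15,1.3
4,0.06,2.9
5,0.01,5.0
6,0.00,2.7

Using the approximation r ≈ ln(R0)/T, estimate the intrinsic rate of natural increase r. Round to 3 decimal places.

-0.057

R0 = Σ lx·mx = 0 + 0 + 0.432 + 0.195 + 0.174 + 0.05 + 0 = 0.851
Σ x·lx·mx = 2.395; T = 2.395/0.851 = 2.81434…
r ≈ ln(R0)/T = ln(0.851)/2.81434… = -0.05733… → -0.057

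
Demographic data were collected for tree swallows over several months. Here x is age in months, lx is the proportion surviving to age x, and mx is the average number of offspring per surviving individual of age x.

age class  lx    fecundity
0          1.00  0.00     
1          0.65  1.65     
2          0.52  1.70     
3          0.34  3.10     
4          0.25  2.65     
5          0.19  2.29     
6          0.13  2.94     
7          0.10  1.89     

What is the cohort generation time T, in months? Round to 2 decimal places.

3.09

lx·mx: 0, 1.0725, 0.884, 1.054, 0.6625, 0.4351, 0.3822, 0.189 → R0 = 4.6793
x·lx·mx: 0, 1.0725, 1.768, 3.162, 2.65, 2.1755, 2.2932, 1.323 → Σ = 14.4442
T = 14.4442 / 4.6793 = 3.086829… → 3.09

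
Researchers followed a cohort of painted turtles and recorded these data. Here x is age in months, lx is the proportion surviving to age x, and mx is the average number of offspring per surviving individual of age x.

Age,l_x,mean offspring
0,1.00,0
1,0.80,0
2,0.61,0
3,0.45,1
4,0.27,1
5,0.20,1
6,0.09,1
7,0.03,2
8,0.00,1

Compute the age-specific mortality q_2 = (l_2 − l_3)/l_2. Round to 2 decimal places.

0.26

q_2 = (l_2 − l_3) / l_2 = (0.61 − 0.45) / 0.61
     = 0.16 / 0.61 = 0.262295… → 0.26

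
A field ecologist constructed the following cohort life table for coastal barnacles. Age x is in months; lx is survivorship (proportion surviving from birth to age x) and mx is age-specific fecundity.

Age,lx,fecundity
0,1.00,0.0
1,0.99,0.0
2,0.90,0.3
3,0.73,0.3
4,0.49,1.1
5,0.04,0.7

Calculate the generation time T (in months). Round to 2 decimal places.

3.31

lx·mx: 0, 0, 0.27, 0.219, 0.539, 0.028 → R0 = 1.056
x·lx·mx: 0, 0, 0.54, 0.657, 2.156, 0.14 → Σ = 3.493
T = 3.493 / 1.056 = 3.307765… → 3.31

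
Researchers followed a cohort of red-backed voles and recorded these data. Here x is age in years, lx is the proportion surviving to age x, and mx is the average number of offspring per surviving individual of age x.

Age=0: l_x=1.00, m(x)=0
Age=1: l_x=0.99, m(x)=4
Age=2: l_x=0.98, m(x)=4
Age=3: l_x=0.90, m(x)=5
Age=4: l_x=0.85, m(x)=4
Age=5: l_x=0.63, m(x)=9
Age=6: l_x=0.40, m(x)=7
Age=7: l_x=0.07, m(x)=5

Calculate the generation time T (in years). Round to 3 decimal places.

lx·mx: 0, 3.96, 3.92, 4.5, 3.4, 5.67, 2.8, 0.35 → R0 = 24.6
x·lx·mx: 0, 3.96, 7.84, 13.5, 13.6, 28.35, 16.8, 2.45 → Σ = 86.5
T = 86.5 / 24.6 = 3.51626… → 3.516

3.516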